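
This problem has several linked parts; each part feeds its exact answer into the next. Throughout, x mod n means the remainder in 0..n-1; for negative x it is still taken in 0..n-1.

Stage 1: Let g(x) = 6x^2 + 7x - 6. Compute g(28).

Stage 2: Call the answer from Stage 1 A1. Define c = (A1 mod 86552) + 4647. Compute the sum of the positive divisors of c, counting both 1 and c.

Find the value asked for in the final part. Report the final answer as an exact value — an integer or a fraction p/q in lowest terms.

11520

Stage 1: 6*(28)^2 + 7*(28)^1 - 6 = (4704) + (196) + (-6) = 4894; answer 4894
Stage 2: A1 = 4894; c = 9541; 9541 = 7 * 29 * 47; sigma = (1 + 7) * (1 + 29) * (1 + 47) = 8 * 30 * 48 = 11520; answer 11520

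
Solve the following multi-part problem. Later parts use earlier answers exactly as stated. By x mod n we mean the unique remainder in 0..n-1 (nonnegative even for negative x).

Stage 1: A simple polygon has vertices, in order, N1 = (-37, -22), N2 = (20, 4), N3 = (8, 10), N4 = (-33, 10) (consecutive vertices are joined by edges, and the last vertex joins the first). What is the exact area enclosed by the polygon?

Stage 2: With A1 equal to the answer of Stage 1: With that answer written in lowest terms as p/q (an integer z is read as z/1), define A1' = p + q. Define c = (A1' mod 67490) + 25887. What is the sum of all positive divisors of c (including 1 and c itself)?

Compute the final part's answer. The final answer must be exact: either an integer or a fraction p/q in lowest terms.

Stage 1: cross terms: (-37*4 - 20*-22)=292, (20*10 - 8*4)=168, (8*10 - -33*10)=410, (-33*-22 - -37*10)=1096; twice the area = |1966| = 1966; area = 983; answer 983
Stage 2: A1 = 983; threaded value p + q = 984; c = 26871; 26871 = 3 * 13^2 * 53; sigma = (1 + 3) * (1 + 13 + 169) * (1 + 53) = 4 * 183 * 54 = 39528; answer 39528

39528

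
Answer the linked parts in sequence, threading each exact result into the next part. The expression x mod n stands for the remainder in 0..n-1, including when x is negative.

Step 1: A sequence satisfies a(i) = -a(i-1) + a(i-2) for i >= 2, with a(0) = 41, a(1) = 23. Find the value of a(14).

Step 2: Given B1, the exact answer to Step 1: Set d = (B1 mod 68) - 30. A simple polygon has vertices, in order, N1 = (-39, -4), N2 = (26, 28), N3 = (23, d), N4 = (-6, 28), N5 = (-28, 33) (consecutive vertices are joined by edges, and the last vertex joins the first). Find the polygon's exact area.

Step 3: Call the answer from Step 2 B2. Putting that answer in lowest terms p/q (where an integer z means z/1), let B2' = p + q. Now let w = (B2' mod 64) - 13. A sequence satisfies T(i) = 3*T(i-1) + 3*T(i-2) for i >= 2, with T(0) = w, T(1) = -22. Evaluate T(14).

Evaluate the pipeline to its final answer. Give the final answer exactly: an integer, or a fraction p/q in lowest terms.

-39462228

Step 1: a(2) = -1*(23) + 1*(41) = 18; iterating: a(2)=18, a(3)=5, a(4)=13, a(5)=-8, a(6)=21, a(7)=-29, a(8)=50, a(9)=-79, a(10)=129, a(11)=-208, a(12)=337, a(13)=-545, a(14)=882; answer 882
Step 2: B1 = 882; d = 36; cross terms: (-39*28 - 26*-4)=-988, (26*36 - 23*28)=292, (23*28 - -6*36)=860, (-6*33 - -28*28)=586, (-28*-4 - -39*33)=1399; twice the area = |2149| = 2149; area = 2149/2; answer 2149/2
Step 3: B2 = 2149/2; threaded value p + q = 2151; w = 26; T(2) = 3*(-22) + 3*(26) = 12; iterating: T(2)=12, T(3)=-30, T(4)=-54, T(5)=-252, T(6)=-918, T(7)=-3510, T(8)=-13284, T(9)=-50382, T(10)=-190998, T(11)=-724140, T(12)=-2745414, T(13)=-10408662, T(14)=-39462228; answer -39462228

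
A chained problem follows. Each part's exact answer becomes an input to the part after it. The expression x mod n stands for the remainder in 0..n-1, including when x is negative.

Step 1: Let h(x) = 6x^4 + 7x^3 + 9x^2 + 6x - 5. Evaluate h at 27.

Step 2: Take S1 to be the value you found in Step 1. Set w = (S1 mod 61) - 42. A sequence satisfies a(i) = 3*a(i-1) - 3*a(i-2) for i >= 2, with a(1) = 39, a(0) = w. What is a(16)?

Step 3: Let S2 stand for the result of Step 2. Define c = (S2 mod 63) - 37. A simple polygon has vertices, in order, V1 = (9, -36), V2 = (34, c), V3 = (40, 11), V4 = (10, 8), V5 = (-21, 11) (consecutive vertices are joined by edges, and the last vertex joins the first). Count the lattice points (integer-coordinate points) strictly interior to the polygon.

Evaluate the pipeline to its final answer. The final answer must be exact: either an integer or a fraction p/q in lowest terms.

1940

Step 1: 6*(27)^4 + 7*(27)^3 + 9*(27)^2 + 6*(27)^1 - 5 = (3188646) + (137781) + (6561) + (162) + (-5) = 3333145; answer 3333145
Step 2: S1 = 3333145; w = 2; a(2) = 3*(39) - 3*(2) = 111; iterating: a(2)=111, a(3)=216, a(4)=315, a(5)=297, a(6)=-54, a(7)=-1053, a(8)=-2997, a(9)=-5832, a(10)=-8505, a(11)=-8019, a(12)=1458, a(13)=28431, a(14)=80919, a(15)=157464, a(16)=229635; answer 229635
Step 3: S2 = 229635; c = -37; cross terms: (9*-37 - 34*-36)=891, (34*11 - 40*-37)=1854, (40*8 - 10*11)=210, (10*11 - -21*8)=278, (-21*-36 - 9*11)=657; twice the area = |3890| = 3890; area = 1945; boundary points = 1 + 6 + 3 + 1 + 1 = 12; strictly interior points = area - boundary/2 + 1 = 1940; answer 1940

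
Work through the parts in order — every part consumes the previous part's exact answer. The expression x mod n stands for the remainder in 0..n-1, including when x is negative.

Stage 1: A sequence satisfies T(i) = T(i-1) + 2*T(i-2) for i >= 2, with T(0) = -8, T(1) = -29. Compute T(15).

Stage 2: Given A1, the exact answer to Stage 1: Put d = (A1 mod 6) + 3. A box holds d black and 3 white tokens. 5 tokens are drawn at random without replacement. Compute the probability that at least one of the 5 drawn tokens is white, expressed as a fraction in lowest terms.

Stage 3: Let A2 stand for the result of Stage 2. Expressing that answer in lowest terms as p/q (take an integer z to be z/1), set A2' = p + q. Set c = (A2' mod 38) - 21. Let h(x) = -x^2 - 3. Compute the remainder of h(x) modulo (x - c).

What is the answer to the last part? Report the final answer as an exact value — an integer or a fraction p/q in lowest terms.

Stage 1: T(2) = 1*(-29) + 2*(-8) = -45; iterating: T(2)=-45, T(3)=-103, T(4)=-193, T(5)=-399, T(6)=-785, T(7)=-1583, T(8)=-3153, T(9)=-6319, T(10)=-12625, T(11)=-25263, T(12)=-50513, T(13)=-101039, T(14)=-202065, T(15)=-404143; answer -404143
Stage 2: A1 = -404143; d = 8; total draws C(11,5) = 462; complement C(8,5) = 56; favorable 462 - 56 = 406; P = 29/33; answer 29/33
Stage 3: A2 = 29/33; threaded value p + q = 62; c = 3; remainder = value at the root: -1*(3)^2 - 3 = (-9) + (-3) = -12; answer -12

-12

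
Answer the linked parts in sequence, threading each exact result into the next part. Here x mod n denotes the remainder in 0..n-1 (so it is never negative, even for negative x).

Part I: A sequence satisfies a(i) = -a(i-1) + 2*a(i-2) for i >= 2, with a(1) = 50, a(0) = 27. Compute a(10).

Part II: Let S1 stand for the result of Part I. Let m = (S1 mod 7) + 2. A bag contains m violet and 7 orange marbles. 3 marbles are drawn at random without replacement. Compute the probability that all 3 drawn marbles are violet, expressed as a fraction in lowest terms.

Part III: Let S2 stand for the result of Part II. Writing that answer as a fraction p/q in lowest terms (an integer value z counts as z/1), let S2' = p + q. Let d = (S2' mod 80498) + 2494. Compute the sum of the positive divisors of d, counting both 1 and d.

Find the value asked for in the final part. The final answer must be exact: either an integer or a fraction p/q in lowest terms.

3360

Part I: a(2) = -1*(50) + 2*(27) = 4; iterating: a(2)=4, a(3)=96, a(4)=-88, a(5)=280, a(6)=-456, a(7)=1016, a(8)=-1928, a(9)=3960, a(10)=-7816; answer -7816
Part II: S1 = -7816; m = 5; total draws C(12,3) = 220; favorable C(5,3) = 10; P = 1/22; answer 1/22
Part III: S2 = 1/22; threaded value p + q = 23; d = 2517; 2517 = 3 * 839; sigma = (1 + 3) * (1 + 839) = 4 * 840 = 3360; answer 3360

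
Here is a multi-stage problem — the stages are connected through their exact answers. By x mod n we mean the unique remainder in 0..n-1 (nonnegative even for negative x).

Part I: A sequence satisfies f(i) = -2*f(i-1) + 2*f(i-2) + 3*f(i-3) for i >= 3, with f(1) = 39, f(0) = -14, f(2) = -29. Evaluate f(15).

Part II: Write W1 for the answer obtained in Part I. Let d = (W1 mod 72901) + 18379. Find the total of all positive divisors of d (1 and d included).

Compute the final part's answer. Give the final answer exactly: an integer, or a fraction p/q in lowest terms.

201600

Part I: f(3) = -2*(-29) + 2*(39) + 3*(-14) = 94; iterating: f(3)=94, f(4)=-129, f(5)=359, f(6)=-694, f(7)=1719, f(8)=-3749, f(9)=8854, f(10)=-20049, f(11)=46559, f(12)=-106654, f(13)=246279, f(14)=-566189, f(15)=1304974; answer 1304974
Part II: W1 = 1304974; d = 84036; 84036 = 2^2 * 3 * 47 * 149; sigma = (1 + 2 + 4) * (1 + 3) * (1 + 47) * (1 + 149) = 7 * 4 * 48 * 150 = 201600; answer 201600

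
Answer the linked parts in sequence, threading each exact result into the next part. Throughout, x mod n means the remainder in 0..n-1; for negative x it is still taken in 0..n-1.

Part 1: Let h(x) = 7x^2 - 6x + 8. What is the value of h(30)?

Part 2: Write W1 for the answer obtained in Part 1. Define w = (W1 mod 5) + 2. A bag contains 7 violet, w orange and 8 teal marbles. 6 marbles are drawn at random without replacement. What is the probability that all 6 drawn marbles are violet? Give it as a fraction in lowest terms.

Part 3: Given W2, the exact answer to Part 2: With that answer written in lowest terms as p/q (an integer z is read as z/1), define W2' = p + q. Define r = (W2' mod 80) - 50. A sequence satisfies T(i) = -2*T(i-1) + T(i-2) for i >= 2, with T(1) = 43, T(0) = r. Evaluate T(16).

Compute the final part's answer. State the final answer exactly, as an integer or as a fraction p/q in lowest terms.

-20830851

Part 1: 7*(30)^2 - 6*(30)^1 + 8 = (6300) + (-180) + (8) = 6128; answer 6128
Part 2: W1 = 6128; w = 5; total draws C(20,6) = 38760; favorable C(7,6) = 7; P = 7/38760; answer 7/38760
Part 3: W2 = 7/38760; threaded value p + q = 38767; r = -3; T(2) = -2*(43) + 1*(-3) = -89; iterating: T(2)=-89, T(3)=221, T(4)=-531, T(5)=1283, T(6)=-3097, T(7)=7477, T(8)=-18051, T(9)=43579, T(10)=-105209, T(11)=253997, T(12)=-613203, T(13)=1480403, T(14)=-3574009, T(15)=8628421, T(16)=-20830851; answer -20830851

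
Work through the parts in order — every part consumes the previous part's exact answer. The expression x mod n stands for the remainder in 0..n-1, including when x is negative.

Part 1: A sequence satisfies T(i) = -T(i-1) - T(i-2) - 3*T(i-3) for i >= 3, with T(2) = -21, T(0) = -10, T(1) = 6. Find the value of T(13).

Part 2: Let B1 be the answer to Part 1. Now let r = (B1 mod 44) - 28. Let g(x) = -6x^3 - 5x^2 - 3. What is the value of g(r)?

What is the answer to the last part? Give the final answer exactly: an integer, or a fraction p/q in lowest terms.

Part 1: T(3) = -1*(-21) - 1*(6) - 3*(-10) = 45; iterating: T(3)=45, T(4)=-42, T(5)=60, T(6)=-153, T(7)=219, T(8)=-246, T(9)=486, T(10)=-897, T(11)=1149, T(12)=-1710, T(13)=3252; answer 3252
Part 2: B1 = 3252; r = 12; -6*(12)^3 - 5*(12)^2 - 3 = (-10368) + (-720) + (-3) = -11091; answer -11091

-11091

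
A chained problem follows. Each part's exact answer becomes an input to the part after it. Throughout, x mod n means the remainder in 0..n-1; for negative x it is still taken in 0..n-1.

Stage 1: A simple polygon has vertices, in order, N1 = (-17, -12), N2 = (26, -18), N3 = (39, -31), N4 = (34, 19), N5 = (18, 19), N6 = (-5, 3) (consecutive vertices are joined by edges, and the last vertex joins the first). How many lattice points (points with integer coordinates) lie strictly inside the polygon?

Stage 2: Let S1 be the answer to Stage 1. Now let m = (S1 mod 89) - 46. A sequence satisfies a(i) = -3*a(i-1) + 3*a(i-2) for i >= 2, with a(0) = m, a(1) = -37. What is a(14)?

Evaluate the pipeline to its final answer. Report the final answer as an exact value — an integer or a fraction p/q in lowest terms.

1833462702

Stage 1: cross terms: (-17*-18 - 26*-12)=618, (26*-31 - 39*-18)=-104, (39*19 - 34*-31)=1795, (34*19 - 18*19)=304, (18*3 - -5*19)=149, (-5*-12 - -17*3)=111; twice the area = |2873| = 2873; area = 2873/2; boundary points = 1 + 13 + 5 + 16 + 1 + 3 = 39; strictly interior points = area - boundary/2 + 1 = 1418; answer 1418
Stage 2: S1 = 1418; m = 37; a(2) = -3*(-37) + 3*(37) = 222; iterating: a(2)=222, a(3)=-777, a(4)=2997, a(5)=-11322, a(6)=42957, a(7)=-162837, a(8)=617382, a(9)=-2340657, a(10)=8874117, a(11)=-33644322, a(12)=127555317, a(13)=-483598917, a(14)=1833462702; answer 1833462702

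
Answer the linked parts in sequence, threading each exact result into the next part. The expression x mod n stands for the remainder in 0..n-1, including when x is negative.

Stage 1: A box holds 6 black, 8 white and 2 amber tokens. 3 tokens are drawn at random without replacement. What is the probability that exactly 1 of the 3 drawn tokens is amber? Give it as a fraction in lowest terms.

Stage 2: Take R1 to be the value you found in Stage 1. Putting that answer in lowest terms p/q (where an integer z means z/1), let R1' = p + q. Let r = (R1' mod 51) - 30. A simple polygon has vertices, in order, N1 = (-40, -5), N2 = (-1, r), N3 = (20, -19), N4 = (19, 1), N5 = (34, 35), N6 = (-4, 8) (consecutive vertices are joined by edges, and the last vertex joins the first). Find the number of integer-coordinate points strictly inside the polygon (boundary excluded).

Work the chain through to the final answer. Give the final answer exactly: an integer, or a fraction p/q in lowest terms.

Stage 1: total draws C(16,3) = 560; favorable C(2,1)*C(14,2) = 182; P = 13/40; answer 13/40
Stage 2: R1 = 13/40; threaded value p + q = 53; r = -28; cross terms: (-40*-28 - -1*-5)=1115, (-1*-19 - 20*-28)=579, (20*1 - 19*-19)=381, (19*35 - 34*1)=631, (34*8 - -4*35)=412, (-4*-5 - -40*8)=340; twice the area = |3458| = 3458; area = 1729; boundary points = 1 + 3 + 1 + 1 + 1 + 1 = 8; strictly interior points = area - boundary/2 + 1 = 1726; answer 1726

1726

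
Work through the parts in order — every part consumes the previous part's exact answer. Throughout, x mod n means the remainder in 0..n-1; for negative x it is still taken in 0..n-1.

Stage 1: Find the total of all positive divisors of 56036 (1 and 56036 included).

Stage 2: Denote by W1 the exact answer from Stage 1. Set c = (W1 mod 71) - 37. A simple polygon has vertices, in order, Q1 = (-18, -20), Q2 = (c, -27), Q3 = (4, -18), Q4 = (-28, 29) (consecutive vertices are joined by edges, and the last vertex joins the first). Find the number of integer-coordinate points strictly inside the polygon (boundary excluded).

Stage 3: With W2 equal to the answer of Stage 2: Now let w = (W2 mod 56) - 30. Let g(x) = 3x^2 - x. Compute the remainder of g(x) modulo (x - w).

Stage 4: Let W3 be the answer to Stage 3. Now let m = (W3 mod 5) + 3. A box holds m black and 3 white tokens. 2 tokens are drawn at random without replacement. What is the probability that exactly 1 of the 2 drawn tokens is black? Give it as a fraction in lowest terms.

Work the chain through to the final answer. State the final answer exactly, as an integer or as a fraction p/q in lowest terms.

15/28

Stage 1: 56036 = 2^2 * 14009; sigma = (1 + 2 + 4) * (1 + 14009) = 7 * 14010 = 98070; answer 98070
Stage 2: W1 = 98070; c = -18; cross terms: (-18*-27 - -18*-20)=126, (-18*-18 - 4*-27)=432, (4*29 - -28*-18)=-388, (-28*-20 - -18*29)=1082; twice the area = |1252| = 1252; area = 626; boundary points = 7 + 1 + 1 + 1 = 10; strictly interior points = area - boundary/2 + 1 = 622; answer 622
Stage 3: W2 = 622; w = -24; remainder = value at the root: 3*(-24)^2 - 1*(-24)^1 = (1728) + (24) = 1752; answer 1752
Stage 4: W3 = 1752; m = 5; total draws C(8,2) = 28; favorable C(5,1)*C(3,1) = 15; P = 15/28; answer 15/28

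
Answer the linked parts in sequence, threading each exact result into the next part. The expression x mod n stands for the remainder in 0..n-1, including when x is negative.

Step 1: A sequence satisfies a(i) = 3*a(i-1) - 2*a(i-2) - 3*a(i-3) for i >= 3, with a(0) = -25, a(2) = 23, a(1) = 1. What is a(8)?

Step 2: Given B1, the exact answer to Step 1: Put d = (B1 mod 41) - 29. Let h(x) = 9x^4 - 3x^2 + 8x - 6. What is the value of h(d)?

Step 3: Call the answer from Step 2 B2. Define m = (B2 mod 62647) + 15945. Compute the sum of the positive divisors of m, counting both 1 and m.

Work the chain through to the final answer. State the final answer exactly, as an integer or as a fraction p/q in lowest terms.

107874

Step 1: a(3) = 3*(23) - 2*(1) - 3*(-25) = 142; iterating: a(3)=142, a(4)=377, a(5)=778, a(6)=1154, a(7)=775, a(8)=-2317; answer -2317
Step 2: B1 = -2317; d = -9; 9*(-9)^4 - 3*(-9)^2 + 8*(-9)^1 - 6 = (59049) + (-243) + (-72) + (-6) = 58728; answer 58728
Step 3: B2 = 58728; m = 74673; 74673 = 3^2 * 8297; sigma = (1 + 3 + 9) * (1 + 8297) = 13 * 8298 = 107874; answer 107874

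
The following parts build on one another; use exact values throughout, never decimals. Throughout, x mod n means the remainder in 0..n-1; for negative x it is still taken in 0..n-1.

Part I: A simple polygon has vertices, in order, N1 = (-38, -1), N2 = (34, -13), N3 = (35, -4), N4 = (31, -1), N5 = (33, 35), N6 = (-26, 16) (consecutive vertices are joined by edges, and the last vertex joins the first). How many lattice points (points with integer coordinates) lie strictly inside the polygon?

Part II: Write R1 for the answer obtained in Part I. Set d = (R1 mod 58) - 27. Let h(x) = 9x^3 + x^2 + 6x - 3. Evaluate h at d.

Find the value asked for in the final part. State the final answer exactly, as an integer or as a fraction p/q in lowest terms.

Part I: cross terms: (-38*-13 - 34*-1)=528, (34*-4 - 35*-13)=319, (35*-1 - 31*-4)=89, (31*35 - 33*-1)=1118, (33*16 - -26*35)=1438, (-26*-1 - -38*16)=634; twice the area = |4126| = 4126; area = 2063; boundary points = 12 + 1 + 1 + 2 + 1 + 1 = 18; strictly interior points = area - boundary/2 + 1 = 2055; answer 2055
Part II: R1 = 2055; d = -2; 9*(-2)^3 + 1*(-2)^2 + 6*(-2)^1 - 3 = (-72) + (4) + (-12) + (-3) = -83; answer -83

-83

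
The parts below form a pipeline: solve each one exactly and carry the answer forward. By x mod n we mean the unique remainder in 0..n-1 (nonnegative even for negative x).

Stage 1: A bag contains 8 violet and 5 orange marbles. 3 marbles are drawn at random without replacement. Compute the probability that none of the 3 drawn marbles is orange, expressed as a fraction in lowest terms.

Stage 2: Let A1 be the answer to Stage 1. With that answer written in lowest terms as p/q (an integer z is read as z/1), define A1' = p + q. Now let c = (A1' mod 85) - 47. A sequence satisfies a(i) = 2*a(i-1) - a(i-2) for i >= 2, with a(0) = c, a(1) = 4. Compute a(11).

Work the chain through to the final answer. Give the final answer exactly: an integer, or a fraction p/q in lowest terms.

Stage 1: total draws C(13,3) = 286; favorable C(8,3) = 56; P = 28/143; answer 28/143
Stage 2: A1 = 28/143; threaded value p + q = 171; c = -46; a(2) = 2*(4) - 1*(-46) = 54; iterating: a(2)=54, a(3)=104, a(4)=154, a(5)=204, a(6)=254, a(7)=304, a(8)=354, a(9)=404, a(10)=454, a(11)=504; answer 504

504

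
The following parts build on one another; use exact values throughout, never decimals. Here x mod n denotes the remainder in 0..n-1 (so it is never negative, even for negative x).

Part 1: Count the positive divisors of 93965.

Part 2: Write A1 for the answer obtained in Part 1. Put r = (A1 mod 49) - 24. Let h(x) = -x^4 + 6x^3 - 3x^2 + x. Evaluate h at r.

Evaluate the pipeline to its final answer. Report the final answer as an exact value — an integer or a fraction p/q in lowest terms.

Part 1: 93965 = 5 * 18793; number of divisors = (1+1) * (1+1) = 4; answer 4
Part 2: A1 = 4; r = -20; -1*(-20)^4 + 6*(-20)^3 - 3*(-20)^2 + 1*(-20)^1 = (-160000) + (-48000) + (-1200) + (-20) = -209220; answer -209220

-209220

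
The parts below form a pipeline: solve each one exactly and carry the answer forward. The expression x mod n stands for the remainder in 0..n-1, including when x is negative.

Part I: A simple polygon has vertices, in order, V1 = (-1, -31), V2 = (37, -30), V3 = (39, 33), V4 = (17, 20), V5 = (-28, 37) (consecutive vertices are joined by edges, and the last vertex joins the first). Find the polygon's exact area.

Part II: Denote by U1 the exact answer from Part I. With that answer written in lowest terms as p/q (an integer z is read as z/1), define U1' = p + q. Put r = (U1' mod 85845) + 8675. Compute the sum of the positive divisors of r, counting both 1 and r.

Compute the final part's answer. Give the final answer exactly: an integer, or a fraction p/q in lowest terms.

Part I: cross terms: (-1*-30 - 37*-31)=1177, (37*33 - 39*-30)=2391, (39*20 - 17*33)=219, (17*37 - -28*20)=1189, (-28*-31 - -1*37)=905; twice the area = |5881| = 5881; area = 5881/2; answer 5881/2
Part II: U1 = 5881/2; threaded value p + q = 5883; r = 14558; 14558 = 2 * 29 * 251; sigma = (1 + 2) * (1 + 29) * (1 + 251) = 3 * 30 * 252 = 22680; answer 22680

22680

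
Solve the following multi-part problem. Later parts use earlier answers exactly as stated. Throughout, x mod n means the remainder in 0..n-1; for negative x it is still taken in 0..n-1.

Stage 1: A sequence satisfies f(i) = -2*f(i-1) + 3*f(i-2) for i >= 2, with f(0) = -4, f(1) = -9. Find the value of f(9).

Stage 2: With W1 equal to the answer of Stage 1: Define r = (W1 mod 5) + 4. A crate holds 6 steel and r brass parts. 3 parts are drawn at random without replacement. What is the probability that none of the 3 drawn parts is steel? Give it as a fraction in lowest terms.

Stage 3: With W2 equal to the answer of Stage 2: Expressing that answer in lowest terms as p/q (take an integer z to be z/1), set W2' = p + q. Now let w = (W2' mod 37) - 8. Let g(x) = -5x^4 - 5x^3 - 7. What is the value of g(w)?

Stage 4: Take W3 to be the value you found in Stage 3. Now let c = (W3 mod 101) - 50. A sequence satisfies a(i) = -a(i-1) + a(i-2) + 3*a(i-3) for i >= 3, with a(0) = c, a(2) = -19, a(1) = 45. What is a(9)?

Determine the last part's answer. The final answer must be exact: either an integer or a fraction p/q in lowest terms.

Stage 1: f(2) = -2*(-9) + 3*(-4) = 6; iterating: f(2)=6, f(3)=-39, f(4)=96, f(5)=-309, f(6)=906, f(7)=-2739, f(8)=8196, f(9)=-24609; answer -24609
Stage 2: W1 = -24609; r = 5; total draws C(11,3) = 165; favorable C(5,3) = 10; P = 2/33; answer 2/33
Stage 3: W2 = 2/33; threaded value p + q = 35; w = 27; -5*(27)^4 - 5*(27)^3 - 7 = (-2657205) + (-98415) + (-7) = -2755627; answer -2755627
Stage 4: W3 = -2755627; c = 7; a(3) = -1*(-19) + 1*(45) + 3*(7) = 85; iterating: a(3)=85, a(4)=31, a(5)=-3, a(6)=289, a(7)=-199, a(8)=479, a(9)=189; answer 189

189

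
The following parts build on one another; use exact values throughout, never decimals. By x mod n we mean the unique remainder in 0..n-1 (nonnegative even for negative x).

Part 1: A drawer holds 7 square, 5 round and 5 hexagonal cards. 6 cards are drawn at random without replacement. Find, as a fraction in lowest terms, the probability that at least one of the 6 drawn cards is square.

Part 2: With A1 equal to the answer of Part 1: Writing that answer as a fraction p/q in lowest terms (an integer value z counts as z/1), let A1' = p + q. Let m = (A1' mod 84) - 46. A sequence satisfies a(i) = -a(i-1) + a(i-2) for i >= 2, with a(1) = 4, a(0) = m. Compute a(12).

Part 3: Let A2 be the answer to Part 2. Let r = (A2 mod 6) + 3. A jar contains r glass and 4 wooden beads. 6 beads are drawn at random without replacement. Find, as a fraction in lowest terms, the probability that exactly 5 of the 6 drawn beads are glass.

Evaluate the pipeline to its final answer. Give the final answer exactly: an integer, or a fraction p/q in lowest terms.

Part 1: total draws C(17,6) = 12376; complement C(10,6) = 210; favorable 12376 - 210 = 12166; P = 869/884; answer 869/884
Part 2: A1 = 869/884; threaded value p + q = 1753; m = 27; a(2) = -1*(4) + 1*(27) = 23; iterating: a(2)=23, a(3)=-19, a(4)=42, a(5)=-61, a(6)=103, a(7)=-164, a(8)=267, a(9)=-431, a(10)=698, a(11)=-1129, a(12)=1827; answer 1827
Part 3: A2 = 1827; r = 6; total draws C(10,6) = 210; favorable C(6,5)*C(4,1) = 24; P = 4/35; answer 4/35

4/35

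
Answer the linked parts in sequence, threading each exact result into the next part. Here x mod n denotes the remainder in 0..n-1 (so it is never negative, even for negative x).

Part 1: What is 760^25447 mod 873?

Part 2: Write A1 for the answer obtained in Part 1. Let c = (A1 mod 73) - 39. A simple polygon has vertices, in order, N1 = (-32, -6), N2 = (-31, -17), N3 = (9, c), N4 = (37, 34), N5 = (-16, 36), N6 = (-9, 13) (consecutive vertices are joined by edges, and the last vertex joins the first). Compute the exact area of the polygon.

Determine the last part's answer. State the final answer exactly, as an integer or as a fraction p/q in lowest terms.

4979/2

Part 1: squarings mod 873: 760^1=760, 760^2=547, 760^4=643, 760^8=520, 760^16=643, 760^32=520, 760^64=643, 760^128=520, 760^256=643, 760^512=520, 760^1024=643, 760^2048=520, 760^4096=643, 760^8192=520, 760^16384=643; 760^25447 = 760^1 * 760^2 * 760^4 * 760^32 * 760^64 * 760^256 * 760^512 * 760^8192 * 760^16384 = 598 (mod 873); answer 598
Part 2: A1 = 598; c = -25; cross terms: (-32*-17 - -31*-6)=358, (-31*-25 - 9*-17)=928, (9*34 - 37*-25)=1231, (37*36 - -16*34)=1876, (-16*13 - -9*36)=116, (-9*-6 - -32*13)=470; twice the area = |4979| = 4979; area = 4979/2; answer 4979/2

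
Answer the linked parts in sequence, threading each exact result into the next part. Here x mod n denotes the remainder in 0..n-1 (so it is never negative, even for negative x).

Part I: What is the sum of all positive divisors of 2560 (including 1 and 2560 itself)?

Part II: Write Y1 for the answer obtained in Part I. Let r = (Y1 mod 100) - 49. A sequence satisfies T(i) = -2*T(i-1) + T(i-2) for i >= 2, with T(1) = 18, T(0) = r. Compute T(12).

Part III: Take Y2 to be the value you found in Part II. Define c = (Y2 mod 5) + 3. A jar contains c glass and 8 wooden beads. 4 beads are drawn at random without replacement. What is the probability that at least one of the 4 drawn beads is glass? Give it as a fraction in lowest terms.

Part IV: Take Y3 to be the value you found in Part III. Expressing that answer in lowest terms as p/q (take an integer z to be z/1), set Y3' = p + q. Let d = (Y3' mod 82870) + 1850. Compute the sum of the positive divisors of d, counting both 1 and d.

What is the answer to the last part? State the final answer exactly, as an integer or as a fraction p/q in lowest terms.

4212

Part I: 2560 = 2^9 * 5; sigma = (1 + 2 + 4 + 8 + 16 + 32 + 64 + 128 + 256 + 512) * (1 + 5) = 1023 * 6 = 6138; answer 6138
Part II: Y1 = 6138; r = -11; T(2) = -2*(18) + 1*(-11) = -47; iterating: T(2)=-47, T(3)=112, T(4)=-271, T(5)=654, T(6)=-1579, T(7)=3812, T(8)=-9203, T(9)=22218, T(10)=-53639, T(11)=129496, T(12)=-312631; answer -312631
Part III: Y2 = -312631; c = 7; total draws C(15,4) = 1365; complement C(8,4) = 70; favorable 1365 - 70 = 1295; P = 37/39; answer 37/39
Part IV: Y3 = 37/39; threaded value p + q = 76; d = 1926; 1926 = 2 * 3^2 * 107; sigma = (1 + 2) * (1 + 3 + 9) * (1 + 107) = 3 * 13 * 108 = 4212; answer 4212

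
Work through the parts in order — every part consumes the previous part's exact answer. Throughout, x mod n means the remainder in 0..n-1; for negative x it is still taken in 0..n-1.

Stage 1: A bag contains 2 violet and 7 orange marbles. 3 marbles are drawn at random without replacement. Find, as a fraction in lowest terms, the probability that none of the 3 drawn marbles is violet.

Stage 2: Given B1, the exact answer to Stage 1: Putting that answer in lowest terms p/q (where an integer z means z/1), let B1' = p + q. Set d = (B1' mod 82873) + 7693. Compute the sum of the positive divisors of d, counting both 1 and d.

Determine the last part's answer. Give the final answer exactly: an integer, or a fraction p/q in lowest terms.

Stage 1: total draws C(9,3) = 84; favorable C(7,3) = 35; P = 5/12; answer 5/12
Stage 2: B1 = 5/12; threaded value p + q = 17; d = 7710; 7710 = 2 * 3 * 5 * 257; sigma = (1 + 2) * (1 + 3) * (1 + 5) * (1 + 257) = 3 * 4 * 6 * 258 = 18576; answer 18576

18576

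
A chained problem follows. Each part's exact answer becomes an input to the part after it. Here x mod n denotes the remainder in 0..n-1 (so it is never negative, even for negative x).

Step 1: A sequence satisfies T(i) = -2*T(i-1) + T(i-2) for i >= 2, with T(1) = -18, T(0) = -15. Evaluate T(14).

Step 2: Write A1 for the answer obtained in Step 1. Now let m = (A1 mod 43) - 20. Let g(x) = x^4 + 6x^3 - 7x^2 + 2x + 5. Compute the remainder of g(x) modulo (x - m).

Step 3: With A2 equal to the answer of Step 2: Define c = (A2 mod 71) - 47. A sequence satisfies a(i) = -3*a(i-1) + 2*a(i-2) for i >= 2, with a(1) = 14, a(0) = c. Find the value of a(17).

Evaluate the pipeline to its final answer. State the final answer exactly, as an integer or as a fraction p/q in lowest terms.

Step 1: T(2) = -2*(-18) + 1*(-15) = 21; iterating: T(2)=21, T(3)=-60, T(4)=141, T(5)=-342, T(6)=825, T(7)=-1992, T(8)=4809, T(9)=-11610, T(10)=28029, T(11)=-67668, T(12)=163365, T(13)=-394398, T(14)=952161; answer 952161
Step 2: A1 = 952161; m = -8; remainder = value at the root: 1*(-8)^4 + 6*(-8)^3 - 7*(-8)^2 + 2*(-8)^1 + 5 = (4096) + (-3072) + (-448) + (-16) + (5) = 565; answer 565
Step 3: A2 = 565; c = 21; a(2) = -3*(14) + 2*(21) = 0; iterating: a(2)=0, a(3)=28, a(4)=-84, a(5)=308, a(6)=-1092, a(7)=3892, a(8)=-13860, a(9)=49364, a(10)=-175812, a(11)=626164, a(12)=-2230116, a(13)=7942676, a(14)=-28288260, a(15)=100750132, a(16)=-358826916, a(17)=1277981012; answer 1277981012

1277981012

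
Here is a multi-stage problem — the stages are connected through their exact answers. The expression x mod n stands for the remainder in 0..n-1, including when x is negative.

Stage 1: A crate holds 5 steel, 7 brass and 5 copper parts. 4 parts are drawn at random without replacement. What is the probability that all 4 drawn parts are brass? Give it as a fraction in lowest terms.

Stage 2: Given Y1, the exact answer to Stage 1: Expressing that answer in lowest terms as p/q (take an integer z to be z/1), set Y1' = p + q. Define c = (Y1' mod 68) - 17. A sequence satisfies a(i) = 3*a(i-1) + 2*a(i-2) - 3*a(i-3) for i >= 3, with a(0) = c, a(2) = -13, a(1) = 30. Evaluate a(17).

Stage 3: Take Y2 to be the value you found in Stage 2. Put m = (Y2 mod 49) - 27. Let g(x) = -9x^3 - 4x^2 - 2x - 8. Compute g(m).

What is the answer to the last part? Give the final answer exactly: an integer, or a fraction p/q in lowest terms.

Stage 1: total draws C(17,4) = 2380; favorable C(7,4) = 35; P = 1/68; answer 1/68
Stage 2: Y1 = 1/68; threaded value p + q = 69; c = -16; a(3) = 3*(-13) + 2*(30) - 3*(-16) = 69; iterating: a(3)=69, a(4)=91, a(5)=450, a(6)=1325, a(7)=4602, a(8)=15106, a(9)=50547, a(10)=168047, a(11)=559917, a(12)=1864204, a(13)=6208305, a(14)=20673572, a(15)=68844714, a(16)=229256371, a(17)=763437825; answer 763437825
Stage 3: Y2 = 763437825; m = 11; -9*(11)^3 - 4*(11)^2 - 2*(11)^1 - 8 = (-11979) + (-484) + (-22) + (-8) = -12493; answer -12493

-12493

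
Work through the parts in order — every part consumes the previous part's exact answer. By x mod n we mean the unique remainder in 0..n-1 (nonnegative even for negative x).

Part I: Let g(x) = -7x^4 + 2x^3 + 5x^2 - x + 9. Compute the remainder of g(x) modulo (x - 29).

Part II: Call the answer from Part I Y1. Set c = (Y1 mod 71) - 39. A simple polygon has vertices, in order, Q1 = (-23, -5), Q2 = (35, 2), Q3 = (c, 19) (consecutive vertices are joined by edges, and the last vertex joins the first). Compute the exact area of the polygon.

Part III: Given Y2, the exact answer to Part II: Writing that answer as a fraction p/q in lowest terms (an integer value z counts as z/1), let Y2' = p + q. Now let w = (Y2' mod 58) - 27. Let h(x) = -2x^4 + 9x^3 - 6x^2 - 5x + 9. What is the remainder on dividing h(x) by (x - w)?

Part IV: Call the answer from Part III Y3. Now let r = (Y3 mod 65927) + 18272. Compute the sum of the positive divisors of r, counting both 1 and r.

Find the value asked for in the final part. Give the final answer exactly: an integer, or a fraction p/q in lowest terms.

39456

Part I: remainder = value at the root: -7*(29)^4 + 2*(29)^3 + 5*(29)^2 - 1*(29)^1 + 9 = (-4950967) + (48778) + (4205) + (-29) + (9) = -4898004; answer -4898004
Part II: Y1 = -4898004; c = -37; cross terms: (-23*2 - 35*-5)=129, (35*19 - -37*2)=739, (-37*-5 - -23*19)=622; twice the area = |1490| = 1490; area = 745; answer 745
Part III: Y2 = 745; threaded value p + q = 746; w = 23; remainder = value at the root: -2*(23)^4 + 9*(23)^3 - 6*(23)^2 - 5*(23)^1 + 9 = (-559682) + (109503) + (-3174) + (-115) + (9) = -453459; answer -453459
Part IV: Y3 = -453459; r = 26302; 26302 = 2 * 13151; sigma = (1 + 2) * (1 + 13151) = 3 * 13152 = 39456; answer 39456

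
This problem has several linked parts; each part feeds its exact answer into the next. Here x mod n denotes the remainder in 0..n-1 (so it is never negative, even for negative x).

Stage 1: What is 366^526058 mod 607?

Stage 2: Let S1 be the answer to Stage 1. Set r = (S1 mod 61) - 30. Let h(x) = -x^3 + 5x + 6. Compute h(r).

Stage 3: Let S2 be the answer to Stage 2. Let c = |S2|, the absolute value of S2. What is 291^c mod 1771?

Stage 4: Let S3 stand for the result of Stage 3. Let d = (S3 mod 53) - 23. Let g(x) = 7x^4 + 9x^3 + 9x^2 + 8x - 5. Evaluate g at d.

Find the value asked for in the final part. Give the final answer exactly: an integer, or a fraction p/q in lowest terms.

Stage 1: squarings mod 607: 366^1=366, 366^2=416, 366^4=61, 366^8=79, 366^16=171, 366^32=105, 366^64=99, 366^128=89, 366^256=30, 366^512=293, 366^1024=262, 366^2048=53, 366^4096=381, 366^8192=88, 366^16384=460, 366^32768=364, 366^65536=170, 366^131072=371, 366^262144=459, 366^524288=52; 366^526058 = 366^2 * 366^8 * 366^32 * 366^64 * 366^128 * 366^512 * 366^1024 * 366^524288 = 145 (mod 607); answer 145
Stage 2: S1 = 145; r = -7; -1*(-7)^3 + 5*(-7)^1 + 6 = (343) + (-35) + (6) = 314; answer 314
Stage 3: S2 = 314; c = 314; squarings mod 1771: 291^1=291, 291^2=1444, 291^4=669, 291^8=1269, 291^16=522, 291^32=1521, 291^64=515, 291^128=1346, 291^256=1754; 291^314 = 291^2 * 291^8 * 291^16 * 291^32 * 291^256 = 933 (mod 1771); answer 933
Stage 4: S3 = 933; d = 9; 7*(9)^4 + 9*(9)^3 + 9*(9)^2 + 8*(9)^1 - 5 = (45927) + (6561) + (729) + (72) + (-5) = 53284; answer 53284

53284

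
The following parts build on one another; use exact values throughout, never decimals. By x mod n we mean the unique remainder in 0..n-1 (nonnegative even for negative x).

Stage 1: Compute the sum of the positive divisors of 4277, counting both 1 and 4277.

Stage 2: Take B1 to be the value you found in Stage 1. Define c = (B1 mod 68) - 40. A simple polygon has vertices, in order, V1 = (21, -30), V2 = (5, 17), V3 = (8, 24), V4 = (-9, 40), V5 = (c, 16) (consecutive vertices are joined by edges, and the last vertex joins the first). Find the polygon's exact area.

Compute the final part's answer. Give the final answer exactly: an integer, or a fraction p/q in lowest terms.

3067/2

Stage 1: 4277 = 7 * 13 * 47; sigma = (1 + 7) * (1 + 13) * (1 + 47) = 8 * 14 * 48 = 5376; answer 5376
Stage 2: B1 = 5376; c = -36; cross terms: (21*17 - 5*-30)=507, (5*24 - 8*17)=-16, (8*40 - -9*24)=536, (-9*16 - -36*40)=1296, (-36*-30 - 21*16)=744; twice the area = |3067| = 3067; area = 3067/2; answer 3067/2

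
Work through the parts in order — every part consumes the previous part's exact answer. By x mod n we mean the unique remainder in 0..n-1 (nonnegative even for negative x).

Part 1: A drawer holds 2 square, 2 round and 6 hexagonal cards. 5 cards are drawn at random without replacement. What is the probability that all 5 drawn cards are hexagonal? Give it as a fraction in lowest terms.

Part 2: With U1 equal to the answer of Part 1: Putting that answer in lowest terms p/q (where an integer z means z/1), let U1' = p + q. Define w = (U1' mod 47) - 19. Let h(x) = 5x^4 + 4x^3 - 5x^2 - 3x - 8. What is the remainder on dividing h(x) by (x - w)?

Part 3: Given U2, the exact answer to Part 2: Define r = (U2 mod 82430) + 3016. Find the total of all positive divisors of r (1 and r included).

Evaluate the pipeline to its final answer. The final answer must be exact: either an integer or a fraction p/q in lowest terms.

Part 1: total draws C(10,5) = 252; favorable C(6,5) = 6; P = 1/42; answer 1/42
Part 2: U1 = 1/42; threaded value p + q = 43; w = 24; remainder = value at the root: 5*(24)^4 + 4*(24)^3 - 5*(24)^2 - 3*(24)^1 - 8 = (1658880) + (55296) + (-2880) + (-72) + (-8) = 1711216; answer 1711216
Part 3: U2 = 1711216; r = 65632; 65632 = 2^5 * 7 * 293; sigma = (1 + 2 + 4 + 8 + 16 + 32) * (1 + 7) * (1 + 293) = 63 * 8 * 294 = 148176; answer 148176

148176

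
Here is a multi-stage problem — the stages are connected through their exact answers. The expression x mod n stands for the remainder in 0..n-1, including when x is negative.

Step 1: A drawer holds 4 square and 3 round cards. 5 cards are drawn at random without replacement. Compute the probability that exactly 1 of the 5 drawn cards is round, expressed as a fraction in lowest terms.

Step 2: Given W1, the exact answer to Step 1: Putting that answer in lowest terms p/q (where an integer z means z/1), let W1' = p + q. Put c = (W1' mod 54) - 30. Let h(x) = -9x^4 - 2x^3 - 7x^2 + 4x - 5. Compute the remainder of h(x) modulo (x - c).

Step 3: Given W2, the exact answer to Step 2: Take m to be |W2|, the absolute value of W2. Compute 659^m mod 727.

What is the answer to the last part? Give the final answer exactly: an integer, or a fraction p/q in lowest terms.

555

Step 1: total draws C(7,5) = 21; favorable C(3,1)*C(4,4) = 3; P = 1/7; answer 1/7
Step 2: W1 = 1/7; threaded value p + q = 8; c = -22; remainder = value at the root: -9*(-22)^4 - 2*(-22)^3 - 7*(-22)^2 + 4*(-22)^1 - 5 = (-2108304) + (21296) + (-3388) + (-88) + (-5) = -2090489; answer -2090489
Step 3: W2 = -2090489; m = 2090489; squarings mod 727: 659^1=659, 659^2=262, 659^4=306, 659^8=580, 659^16=526, 659^32=416, 659^64=30, 659^128=173, 659^256=122, 659^512=344, 659^1024=562, 659^2048=326, 659^4096=134, 659^8192=508, 659^16384=706, 659^32768=441, 659^65536=372, 659^131072=254, 659^262144=540, 659^524288=73, 659^1048576=240; 659^2090489 = 659^1 * 659^8 * 659^16 * 659^32 * 659^64 * 659^128 * 659^256 * 659^1024 * 659^8192 * 659^16384 * 659^32768 * 659^65536 * 659^131072 * 659^262144 * 659^524288 * 659^1048576 = 555 (mod 727); answer 555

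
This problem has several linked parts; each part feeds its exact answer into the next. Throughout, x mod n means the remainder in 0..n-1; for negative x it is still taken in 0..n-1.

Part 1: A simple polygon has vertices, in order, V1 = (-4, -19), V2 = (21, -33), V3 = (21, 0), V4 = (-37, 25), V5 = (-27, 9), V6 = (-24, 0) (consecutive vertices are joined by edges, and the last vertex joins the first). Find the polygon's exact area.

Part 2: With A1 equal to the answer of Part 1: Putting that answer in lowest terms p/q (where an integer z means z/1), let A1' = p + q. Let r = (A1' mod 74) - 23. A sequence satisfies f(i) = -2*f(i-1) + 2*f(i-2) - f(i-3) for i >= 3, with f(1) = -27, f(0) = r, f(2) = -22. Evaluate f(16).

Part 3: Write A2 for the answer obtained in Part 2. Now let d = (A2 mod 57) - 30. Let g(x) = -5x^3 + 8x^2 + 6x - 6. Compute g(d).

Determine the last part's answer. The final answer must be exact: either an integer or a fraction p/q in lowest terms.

Part 1: cross terms: (-4*-33 - 21*-19)=531, (21*0 - 21*-33)=693, (21*25 - -37*0)=525, (-37*9 - -27*25)=342, (-27*0 - -24*9)=216, (-24*-19 - -4*0)=456; twice the area = |2763| = 2763; area = 2763/2; answer 2763/2
Part 2: A1 = 2763/2; threaded value p + q = 2765; r = 4; f(3) = -2*(-22) + 2*(-27) - 1*(4) = -14; iterating: f(3)=-14, f(4)=11, f(5)=-28, f(6)=92, f(7)=-251, f(8)=714, f(9)=-2022, f(10)=5723, f(11)=-16204, f(12)=45876, f(13)=-129883, f(14)=367722, f(15)=-1041086, f(16)=2947499; answer 2947499
Part 3: A2 = 2947499; d = -1; -5*(-1)^3 + 8*(-1)^2 + 6*(-1)^1 - 6 = (5) + (8) + (-6) + (-6) = 1; answer 1

1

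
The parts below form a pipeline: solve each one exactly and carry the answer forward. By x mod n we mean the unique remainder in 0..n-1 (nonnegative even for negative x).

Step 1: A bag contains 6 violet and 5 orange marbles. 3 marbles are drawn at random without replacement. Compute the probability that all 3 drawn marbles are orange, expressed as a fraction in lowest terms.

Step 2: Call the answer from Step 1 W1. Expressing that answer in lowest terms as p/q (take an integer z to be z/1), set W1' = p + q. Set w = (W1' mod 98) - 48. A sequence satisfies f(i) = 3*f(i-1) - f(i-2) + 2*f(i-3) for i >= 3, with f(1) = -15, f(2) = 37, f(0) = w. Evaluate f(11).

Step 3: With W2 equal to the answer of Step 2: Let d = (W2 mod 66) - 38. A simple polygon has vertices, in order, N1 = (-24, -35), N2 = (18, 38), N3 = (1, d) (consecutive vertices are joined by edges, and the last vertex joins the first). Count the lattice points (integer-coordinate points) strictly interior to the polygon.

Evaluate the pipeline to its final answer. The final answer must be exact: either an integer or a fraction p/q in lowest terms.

198

Step 1: total draws C(11,3) = 165; favorable C(5,3) = 10; P = 2/33; answer 2/33
Step 2: W1 = 2/33; threaded value p + q = 35; w = -13; f(3) = 3*(37) - 1*(-15) + 2*(-13) = 100; iterating: f(3)=100, f(4)=233, f(5)=673, f(6)=1986, f(7)=5751, f(8)=16613, f(9)=48060, f(10)=139069, f(11)=402373; answer 402373
Step 3: W2 = 402373; d = -1; cross terms: (-24*38 - 18*-35)=-282, (18*-1 - 1*38)=-56, (1*-35 - -24*-1)=-59; twice the area = |-397| = 397; area = 397/2; boundary points = 1 + 1 + 1 = 3; strictly interior points = area - boundary/2 + 1 = 198; answer 198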